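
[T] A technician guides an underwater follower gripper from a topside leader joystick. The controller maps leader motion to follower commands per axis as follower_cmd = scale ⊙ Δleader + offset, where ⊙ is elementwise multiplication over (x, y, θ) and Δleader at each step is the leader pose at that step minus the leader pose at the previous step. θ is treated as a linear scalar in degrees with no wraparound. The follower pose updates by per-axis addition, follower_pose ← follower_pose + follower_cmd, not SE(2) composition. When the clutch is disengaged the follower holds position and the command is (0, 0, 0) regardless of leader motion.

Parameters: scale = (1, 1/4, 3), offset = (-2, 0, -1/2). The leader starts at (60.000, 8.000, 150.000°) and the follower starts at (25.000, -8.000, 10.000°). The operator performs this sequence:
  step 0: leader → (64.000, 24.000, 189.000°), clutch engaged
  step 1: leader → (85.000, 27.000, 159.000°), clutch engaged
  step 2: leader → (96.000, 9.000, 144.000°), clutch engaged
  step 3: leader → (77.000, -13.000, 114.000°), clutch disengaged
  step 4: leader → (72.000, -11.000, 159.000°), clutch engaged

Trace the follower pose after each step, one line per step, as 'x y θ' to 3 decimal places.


step 0: Δleader=(4.000, 16.000, 39.000°), engaged; cmd=(2.000, 4.000, 116.500°) → follower=(27.000, -4.000, 126.500°)
step 1: Δleader=(21.000, 3.000, -30.000°), engaged; cmd=(19.000, 0.750, -90.500°) → follower=(46.000, -3.250, 36.000°)
step 2: Δleader=(11.000, -18.000, -15.000°), engaged; cmd=(9.000, -4.500, -45.500°) → follower=(55.000, -7.750, -9.500°)
step 3: Δleader=(-19.000, -22.000, -30.000°), disengaged; cmd=(0,0,0) → follower holds at (55.000, -7.750, -9.500°)
step 4: Δleader=(-5.000, 2.000, 45.000°), engaged; cmd=(-7.000, 0.500, 134.500°) → follower=(48.000, -7.250, 125.000°)

27.000 -4.000 126.500
46.000 -3.250 36.000
55.000 -7.750 -9.500
55.000 -7.750 -9.500
48.000 -7.250 125.000


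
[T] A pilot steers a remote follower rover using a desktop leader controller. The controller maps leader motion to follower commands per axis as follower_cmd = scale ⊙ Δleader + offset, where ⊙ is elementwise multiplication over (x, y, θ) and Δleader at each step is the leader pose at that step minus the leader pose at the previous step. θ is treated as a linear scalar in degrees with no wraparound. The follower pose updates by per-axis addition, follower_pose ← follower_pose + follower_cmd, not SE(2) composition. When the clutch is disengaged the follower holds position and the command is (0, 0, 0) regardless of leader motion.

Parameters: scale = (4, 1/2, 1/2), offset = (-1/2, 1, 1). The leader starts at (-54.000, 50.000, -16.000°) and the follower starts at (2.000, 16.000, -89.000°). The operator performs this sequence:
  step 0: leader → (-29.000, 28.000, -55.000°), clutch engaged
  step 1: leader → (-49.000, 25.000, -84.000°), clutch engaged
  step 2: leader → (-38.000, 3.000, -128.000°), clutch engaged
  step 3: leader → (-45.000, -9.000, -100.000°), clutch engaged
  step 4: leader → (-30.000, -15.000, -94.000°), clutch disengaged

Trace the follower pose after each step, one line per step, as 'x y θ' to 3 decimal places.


101.500 6.000 -107.500
21.000 5.500 -121.000
64.500 -4.500 -142.000
36.000 -9.500 -127.000
36.000 -9.500 -127.000

step 0: Δleader=(25.000, -22.000, -39.000°), engaged; cmd=(99.500, -10.000, -18.500°) → follower=(101.500, 6.000, -107.500°)
step 1: Δleader=(-20.000, -3.000, -29.000°), engaged; cmd=(-80.500, -0.500, -13.500°) → follower=(21.000, 5.500, -121.000°)
step 2: Δleader=(11.000, -22.000, -44.000°), engaged; cmd=(43.500, -10.000, -21.000°) → follower=(64.500, -4.500, -142.000°)
step 3: Δleader=(-7.000, -12.000, 28.000°), engaged; cmd=(-28.500, -5.000, 15.000°) → follower=(36.000, -9.500, -127.000°)
step 4: Δleader=(15.000, -6.000, 6.000°), disengaged; cmd=(0,0,0) → follower holds at (36.000, -9.500, -127.000°)


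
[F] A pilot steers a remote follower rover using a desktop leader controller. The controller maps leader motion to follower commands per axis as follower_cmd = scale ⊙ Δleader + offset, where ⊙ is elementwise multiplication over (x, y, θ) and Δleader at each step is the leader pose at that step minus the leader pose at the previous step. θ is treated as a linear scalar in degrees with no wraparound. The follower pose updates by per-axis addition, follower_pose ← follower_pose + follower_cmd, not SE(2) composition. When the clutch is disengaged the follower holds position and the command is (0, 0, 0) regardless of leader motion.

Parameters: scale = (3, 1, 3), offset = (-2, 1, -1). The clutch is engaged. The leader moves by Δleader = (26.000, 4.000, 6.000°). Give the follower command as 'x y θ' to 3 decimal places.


76.000 5.000 17.000

axis x: 3·26.000 + -2 = 76.000
axis y: 1·4.000 + 1 = 5.000
axis θ: 3·6.000 + -1 = 17.000


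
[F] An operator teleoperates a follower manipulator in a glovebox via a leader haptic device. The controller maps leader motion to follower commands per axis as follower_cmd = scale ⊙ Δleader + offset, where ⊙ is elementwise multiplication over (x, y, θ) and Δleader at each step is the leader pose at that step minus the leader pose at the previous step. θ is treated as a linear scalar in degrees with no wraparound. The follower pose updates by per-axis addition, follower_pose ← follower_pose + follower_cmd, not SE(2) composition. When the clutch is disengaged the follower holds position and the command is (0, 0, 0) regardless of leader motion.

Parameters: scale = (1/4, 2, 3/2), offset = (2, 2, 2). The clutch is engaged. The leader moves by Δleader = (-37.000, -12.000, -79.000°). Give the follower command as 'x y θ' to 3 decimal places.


axis x: 1/4·-37.000 + 2 = -7.250
axis y: 2·-12.000 + 2 = -22.000
axis θ: 3/2·-79.000 + 2 = -116.500

-7.250 -22.000 -116.500


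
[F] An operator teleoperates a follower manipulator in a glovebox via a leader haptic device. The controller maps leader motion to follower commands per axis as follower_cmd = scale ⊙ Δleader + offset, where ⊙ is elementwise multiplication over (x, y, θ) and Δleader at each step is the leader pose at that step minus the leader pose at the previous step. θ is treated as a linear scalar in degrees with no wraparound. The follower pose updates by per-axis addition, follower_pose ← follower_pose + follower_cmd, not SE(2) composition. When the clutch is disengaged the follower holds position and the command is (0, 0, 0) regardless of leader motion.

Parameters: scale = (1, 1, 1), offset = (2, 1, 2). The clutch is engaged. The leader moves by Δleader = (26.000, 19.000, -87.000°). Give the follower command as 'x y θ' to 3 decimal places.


axis x: 1·26.000 + 2 = 28.000
axis y: 1·19.000 + 1 = 20.000
axis θ: 1·-87.000 + 2 = -85.000

28.000 20.000 -85.000


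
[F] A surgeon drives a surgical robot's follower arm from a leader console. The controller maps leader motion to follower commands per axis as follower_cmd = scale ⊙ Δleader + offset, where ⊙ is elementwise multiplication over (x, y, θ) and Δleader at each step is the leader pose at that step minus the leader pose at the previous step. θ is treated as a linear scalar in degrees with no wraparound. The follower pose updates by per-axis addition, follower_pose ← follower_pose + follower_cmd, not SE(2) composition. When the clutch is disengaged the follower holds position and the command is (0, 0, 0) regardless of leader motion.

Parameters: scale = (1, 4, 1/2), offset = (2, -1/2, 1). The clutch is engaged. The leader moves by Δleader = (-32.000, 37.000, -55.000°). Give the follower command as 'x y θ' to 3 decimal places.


axis x: 1·-32.000 + 2 = -30.000
axis y: 4·37.000 + -1/2 = 147.500
axis θ: 1/2·-55.000 + 1 = -26.500

-30.000 147.500 -26.500


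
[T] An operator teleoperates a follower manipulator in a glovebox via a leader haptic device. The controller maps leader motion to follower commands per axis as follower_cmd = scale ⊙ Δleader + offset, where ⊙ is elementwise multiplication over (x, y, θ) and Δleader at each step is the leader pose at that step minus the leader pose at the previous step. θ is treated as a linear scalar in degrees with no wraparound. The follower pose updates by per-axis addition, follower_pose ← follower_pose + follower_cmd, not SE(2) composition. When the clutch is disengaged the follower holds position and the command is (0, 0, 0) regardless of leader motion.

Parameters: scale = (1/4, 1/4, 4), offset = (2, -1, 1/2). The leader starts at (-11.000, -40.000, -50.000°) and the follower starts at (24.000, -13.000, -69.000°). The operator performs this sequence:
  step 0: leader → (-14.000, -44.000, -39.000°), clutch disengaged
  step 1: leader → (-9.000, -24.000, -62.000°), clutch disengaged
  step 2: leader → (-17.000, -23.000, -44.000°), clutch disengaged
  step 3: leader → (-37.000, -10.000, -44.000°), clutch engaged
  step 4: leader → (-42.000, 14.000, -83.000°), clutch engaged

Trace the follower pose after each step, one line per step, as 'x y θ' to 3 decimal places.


24.000 -13.000 -69.000
24.000 -13.000 -69.000
24.000 -13.000 -69.000
21.000 -10.750 -68.500
21.750 -5.750 -224.000

step 0: Δleader=(-3.000, -4.000, 11.000°), disengaged; cmd=(0,0,0) → follower holds at (24.000, -13.000, -69.000°)
step 1: Δleader=(5.000, 20.000, -23.000°), disengaged; cmd=(0,0,0) → follower holds at (24.000, -13.000, -69.000°)
step 2: Δleader=(-8.000, 1.000, 18.000°), disengaged; cmd=(0,0,0) → follower holds at (24.000, -13.000, -69.000°)
step 3: Δleader=(-20.000, 13.000, 0.000°), engaged; cmd=(-3.000, 2.250, 0.500°) → follower=(21.000, -10.750, -68.500°)
step 4: Δleader=(-5.000, 24.000, -39.000°), engaged; cmd=(0.750, 5.000, -155.500°) → follower=(21.750, -5.750, -224.000°)


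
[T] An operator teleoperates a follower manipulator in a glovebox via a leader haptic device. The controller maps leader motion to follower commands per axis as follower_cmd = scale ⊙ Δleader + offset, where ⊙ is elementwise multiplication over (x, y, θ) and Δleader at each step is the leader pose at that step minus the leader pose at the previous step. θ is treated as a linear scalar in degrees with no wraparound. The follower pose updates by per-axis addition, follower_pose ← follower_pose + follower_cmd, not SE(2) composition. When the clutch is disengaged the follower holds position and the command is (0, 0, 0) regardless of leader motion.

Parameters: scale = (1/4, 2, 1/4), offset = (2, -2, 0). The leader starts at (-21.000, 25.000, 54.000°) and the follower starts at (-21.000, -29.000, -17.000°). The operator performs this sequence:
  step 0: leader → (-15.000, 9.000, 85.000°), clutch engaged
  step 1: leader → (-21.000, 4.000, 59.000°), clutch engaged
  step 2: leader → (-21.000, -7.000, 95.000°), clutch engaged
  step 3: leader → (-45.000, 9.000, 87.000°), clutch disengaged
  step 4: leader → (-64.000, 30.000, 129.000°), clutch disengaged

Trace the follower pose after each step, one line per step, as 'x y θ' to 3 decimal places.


-17.500 -63.000 -9.250
-17.000 -75.000 -15.750
-15.000 -99.000 -6.750
-15.000 -99.000 -6.750
-15.000 -99.000 -6.750

step 0: Δleader=(6.000, -16.000, 31.000°), engaged; cmd=(3.500, -34.000, 7.750°) → follower=(-17.500, -63.000, -9.250°)
step 1: Δleader=(-6.000, -5.000, -26.000°), engaged; cmd=(0.500, -12.000, -6.500°) → follower=(-17.000, -75.000, -15.750°)
step 2: Δleader=(0.000, -11.000, 36.000°), engaged; cmd=(2.000, -24.000, 9.000°) → follower=(-15.000, -99.000, -6.750°)
step 3: Δleader=(-24.000, 16.000, -8.000°), disengaged; cmd=(0,0,0) → follower holds at (-15.000, -99.000, -6.750°)
step 4: Δleader=(-19.000, 21.000, 42.000°), disengaged; cmd=(0,0,0) → follower holds at (-15.000, -99.000, -6.750°)


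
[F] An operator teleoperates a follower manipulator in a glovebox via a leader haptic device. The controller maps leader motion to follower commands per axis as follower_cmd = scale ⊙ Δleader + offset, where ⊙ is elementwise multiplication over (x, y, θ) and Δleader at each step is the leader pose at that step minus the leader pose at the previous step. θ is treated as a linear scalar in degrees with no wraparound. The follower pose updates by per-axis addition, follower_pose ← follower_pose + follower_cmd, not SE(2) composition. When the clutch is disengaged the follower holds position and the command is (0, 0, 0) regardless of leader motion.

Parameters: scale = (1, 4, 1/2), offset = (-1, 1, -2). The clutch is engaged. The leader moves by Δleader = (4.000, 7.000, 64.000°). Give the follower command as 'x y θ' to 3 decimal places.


3.000 29.000 30.000

axis x: 1·4.000 + -1 = 3.000
axis y: 4·7.000 + 1 = 29.000
axis θ: 1/2·64.000 + -2 = 30.000


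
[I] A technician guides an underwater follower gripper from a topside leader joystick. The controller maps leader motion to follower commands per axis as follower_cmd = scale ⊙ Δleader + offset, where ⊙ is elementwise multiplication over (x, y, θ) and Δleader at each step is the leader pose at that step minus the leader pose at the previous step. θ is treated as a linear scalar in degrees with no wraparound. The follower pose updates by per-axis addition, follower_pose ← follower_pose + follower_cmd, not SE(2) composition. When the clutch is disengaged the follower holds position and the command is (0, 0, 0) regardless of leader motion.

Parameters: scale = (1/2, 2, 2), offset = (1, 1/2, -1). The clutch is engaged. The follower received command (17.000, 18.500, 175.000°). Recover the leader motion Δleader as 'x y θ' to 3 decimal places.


axis x: (17.000 − 1) / (1/2) = 32.000
axis y: (18.500 − 1/2) / (2) = 9.000
axis θ: (175.000 − -1) / (2) = 88.000

32.000 9.000 88.000


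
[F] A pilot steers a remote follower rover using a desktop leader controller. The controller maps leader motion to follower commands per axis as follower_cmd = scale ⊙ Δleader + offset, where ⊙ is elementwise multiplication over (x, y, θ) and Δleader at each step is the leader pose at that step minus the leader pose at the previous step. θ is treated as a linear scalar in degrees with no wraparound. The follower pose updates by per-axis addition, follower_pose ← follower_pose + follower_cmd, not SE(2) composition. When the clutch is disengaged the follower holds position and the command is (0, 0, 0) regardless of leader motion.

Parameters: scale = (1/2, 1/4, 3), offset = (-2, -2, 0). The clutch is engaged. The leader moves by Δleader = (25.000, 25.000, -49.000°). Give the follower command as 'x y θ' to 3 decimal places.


10.500 4.250 -147.000

axis x: 1/2·25.000 + -2 = 10.500
axis y: 1/4·25.000 + -2 = 4.250
axis θ: 3·-49.000 + 0 = -147.000


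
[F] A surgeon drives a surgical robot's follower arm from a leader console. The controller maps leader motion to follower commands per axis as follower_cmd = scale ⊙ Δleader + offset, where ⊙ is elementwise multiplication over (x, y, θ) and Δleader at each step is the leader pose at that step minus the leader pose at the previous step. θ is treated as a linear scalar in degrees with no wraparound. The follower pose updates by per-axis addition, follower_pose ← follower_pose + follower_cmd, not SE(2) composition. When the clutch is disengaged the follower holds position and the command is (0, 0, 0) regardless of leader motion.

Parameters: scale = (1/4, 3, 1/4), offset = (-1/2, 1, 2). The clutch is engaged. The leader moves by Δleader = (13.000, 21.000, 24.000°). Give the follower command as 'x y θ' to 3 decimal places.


axis x: 1/4·13.000 + -1/2 = 2.750
axis y: 3·21.000 + 1 = 64.000
axis θ: 1/4·24.000 + 2 = 8.000

2.750 64.000 8.000


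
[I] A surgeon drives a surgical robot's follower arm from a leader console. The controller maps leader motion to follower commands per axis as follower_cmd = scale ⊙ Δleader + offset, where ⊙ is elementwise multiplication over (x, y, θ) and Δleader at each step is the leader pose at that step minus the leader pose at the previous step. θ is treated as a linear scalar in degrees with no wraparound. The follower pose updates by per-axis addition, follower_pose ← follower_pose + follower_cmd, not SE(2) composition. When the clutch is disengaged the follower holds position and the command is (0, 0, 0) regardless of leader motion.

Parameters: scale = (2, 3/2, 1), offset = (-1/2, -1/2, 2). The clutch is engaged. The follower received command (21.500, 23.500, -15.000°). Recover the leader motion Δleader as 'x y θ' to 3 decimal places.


axis x: (21.500 − -1/2) / (2) = 11.000
axis y: (23.500 − -1/2) / (3/2) = 16.000
axis θ: (-15.000 − 2) / (1) = -17.000

11.000 16.000 -17.000


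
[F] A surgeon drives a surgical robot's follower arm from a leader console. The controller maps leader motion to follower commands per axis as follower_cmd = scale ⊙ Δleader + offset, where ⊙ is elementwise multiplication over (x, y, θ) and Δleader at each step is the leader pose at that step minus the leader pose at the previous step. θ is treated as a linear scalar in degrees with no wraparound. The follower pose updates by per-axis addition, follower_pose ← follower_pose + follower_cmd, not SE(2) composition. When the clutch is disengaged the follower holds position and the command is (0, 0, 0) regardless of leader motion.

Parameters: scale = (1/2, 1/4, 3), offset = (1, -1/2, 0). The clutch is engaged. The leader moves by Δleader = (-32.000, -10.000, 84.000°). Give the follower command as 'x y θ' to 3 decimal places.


-15.000 -3.000 252.000

axis x: 1/2·-32.000 + 1 = -15.000
axis y: 1/4·-10.000 + -1/2 = -3.000
axis θ: 3·84.000 + 0 = 252.000


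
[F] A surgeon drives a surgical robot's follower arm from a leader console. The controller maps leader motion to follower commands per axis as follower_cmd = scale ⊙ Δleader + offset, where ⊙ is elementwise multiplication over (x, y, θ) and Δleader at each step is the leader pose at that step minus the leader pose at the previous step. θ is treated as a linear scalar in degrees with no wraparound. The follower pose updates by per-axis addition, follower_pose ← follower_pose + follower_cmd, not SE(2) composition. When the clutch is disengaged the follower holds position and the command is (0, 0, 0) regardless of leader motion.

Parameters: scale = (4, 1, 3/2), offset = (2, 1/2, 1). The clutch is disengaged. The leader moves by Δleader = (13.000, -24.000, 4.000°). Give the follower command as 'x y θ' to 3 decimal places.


0.000 0.000 0.000

clutch disengaged → follower holds; cmd = (0, 0, 0)


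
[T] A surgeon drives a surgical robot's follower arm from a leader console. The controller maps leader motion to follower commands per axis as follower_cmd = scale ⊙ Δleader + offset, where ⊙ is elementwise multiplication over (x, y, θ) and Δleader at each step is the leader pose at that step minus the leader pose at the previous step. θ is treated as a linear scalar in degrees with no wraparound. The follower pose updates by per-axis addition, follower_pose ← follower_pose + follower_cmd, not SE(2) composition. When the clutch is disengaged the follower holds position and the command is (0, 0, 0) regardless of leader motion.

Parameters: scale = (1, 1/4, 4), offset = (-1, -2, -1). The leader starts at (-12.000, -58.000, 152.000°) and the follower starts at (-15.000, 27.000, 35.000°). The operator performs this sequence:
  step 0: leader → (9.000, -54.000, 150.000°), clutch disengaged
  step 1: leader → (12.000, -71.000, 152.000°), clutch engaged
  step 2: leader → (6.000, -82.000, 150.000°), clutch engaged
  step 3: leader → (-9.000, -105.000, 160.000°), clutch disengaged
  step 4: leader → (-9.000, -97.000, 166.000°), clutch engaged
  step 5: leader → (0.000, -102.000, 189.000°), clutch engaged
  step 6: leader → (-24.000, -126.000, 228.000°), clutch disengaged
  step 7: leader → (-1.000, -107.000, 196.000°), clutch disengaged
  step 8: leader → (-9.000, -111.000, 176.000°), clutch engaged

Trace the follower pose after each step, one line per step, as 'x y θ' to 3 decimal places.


-15.000 27.000 35.000
-13.000 20.750 42.000
-20.000 16.000 33.000
-20.000 16.000 33.000
-21.000 16.000 56.000
-13.000 12.750 147.000
-13.000 12.750 147.000
-13.000 12.750 147.000
-22.000 9.750 66.000

step 0: Δleader=(21.000, 4.000, -2.000°), disengaged; cmd=(0,0,0) → follower holds at (-15.000, 27.000, 35.000°)
step 1: Δleader=(3.000, -17.000, 2.000°), engaged; cmd=(2.000, -6.250, 7.000°) → follower=(-13.000, 20.750, 42.000°)
step 2: Δleader=(-6.000, -11.000, -2.000°), engaged; cmd=(-7.000, -4.750, -9.000°) → follower=(-20.000, 16.000, 33.000°)
step 3: Δleader=(-15.000, -23.000, 10.000°), disengaged; cmd=(0,0,0) → follower holds at (-20.000, 16.000, 33.000°)
step 4: Δleader=(0.000, 8.000, 6.000°), engaged; cmd=(-1.000, 0.000, 23.000°) → follower=(-21.000, 16.000, 56.000°)
step 5: Δleader=(9.000, -5.000, 23.000°), engaged; cmd=(8.000, -3.250, 91.000°) → follower=(-13.000, 12.750, 147.000°)
step 6: Δleader=(-24.000, -24.000, 39.000°), disengaged; cmd=(0,0,0) → follower holds at (-13.000, 12.750, 147.000°)
step 7: Δleader=(23.000, 19.000, -32.000°), disengaged; cmd=(0,0,0) → follower holds at (-13.000, 12.750, 147.000°)
step 8: Δleader=(-8.000, -4.000, -20.000°), engaged; cmd=(-9.000, -3.000, -81.000°) → follower=(-22.000, 9.750, 66.000°)


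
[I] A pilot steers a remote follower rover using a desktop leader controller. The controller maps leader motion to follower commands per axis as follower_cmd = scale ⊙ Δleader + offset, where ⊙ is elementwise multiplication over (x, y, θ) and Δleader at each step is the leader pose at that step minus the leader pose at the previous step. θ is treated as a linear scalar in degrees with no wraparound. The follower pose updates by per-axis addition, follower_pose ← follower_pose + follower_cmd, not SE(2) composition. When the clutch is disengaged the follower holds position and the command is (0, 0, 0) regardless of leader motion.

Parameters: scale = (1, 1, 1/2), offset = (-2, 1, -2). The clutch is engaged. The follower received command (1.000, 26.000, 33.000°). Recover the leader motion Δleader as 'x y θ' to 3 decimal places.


3.000 25.000 70.000

axis x: (1.000 − -2) / (1) = 3.000
axis y: (26.000 − 1) / (1) = 25.000
axis θ: (33.000 − -2) / (1/2) = 70.000


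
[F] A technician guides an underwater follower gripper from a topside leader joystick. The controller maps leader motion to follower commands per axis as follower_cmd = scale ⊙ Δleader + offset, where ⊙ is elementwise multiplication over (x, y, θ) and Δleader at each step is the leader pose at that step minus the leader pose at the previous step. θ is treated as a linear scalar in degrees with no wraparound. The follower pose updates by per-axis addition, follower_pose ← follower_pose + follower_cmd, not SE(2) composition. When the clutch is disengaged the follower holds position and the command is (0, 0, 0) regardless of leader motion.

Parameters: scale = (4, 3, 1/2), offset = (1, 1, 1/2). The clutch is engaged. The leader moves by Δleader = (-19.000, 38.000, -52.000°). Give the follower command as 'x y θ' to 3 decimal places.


-75.000 115.000 -25.500

axis x: 4·-19.000 + 1 = -75.000
axis y: 3·38.000 + 1 = 115.000
axis θ: 1/2·-52.000 + 1/2 = -25.500


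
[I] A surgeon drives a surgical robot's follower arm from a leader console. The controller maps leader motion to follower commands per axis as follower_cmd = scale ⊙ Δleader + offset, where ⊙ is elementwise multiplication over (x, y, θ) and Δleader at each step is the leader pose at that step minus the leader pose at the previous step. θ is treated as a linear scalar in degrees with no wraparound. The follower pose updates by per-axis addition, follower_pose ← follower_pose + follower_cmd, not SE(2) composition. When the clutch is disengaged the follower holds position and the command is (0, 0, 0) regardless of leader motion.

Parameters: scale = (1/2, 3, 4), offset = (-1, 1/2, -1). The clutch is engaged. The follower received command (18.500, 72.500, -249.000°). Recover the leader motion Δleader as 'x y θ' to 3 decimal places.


axis x: (18.500 − -1) / (1/2) = 39.000
axis y: (72.500 − 1/2) / (3) = 24.000
axis θ: (-249.000 − -1) / (4) = -62.000

39.000 24.000 -62.000


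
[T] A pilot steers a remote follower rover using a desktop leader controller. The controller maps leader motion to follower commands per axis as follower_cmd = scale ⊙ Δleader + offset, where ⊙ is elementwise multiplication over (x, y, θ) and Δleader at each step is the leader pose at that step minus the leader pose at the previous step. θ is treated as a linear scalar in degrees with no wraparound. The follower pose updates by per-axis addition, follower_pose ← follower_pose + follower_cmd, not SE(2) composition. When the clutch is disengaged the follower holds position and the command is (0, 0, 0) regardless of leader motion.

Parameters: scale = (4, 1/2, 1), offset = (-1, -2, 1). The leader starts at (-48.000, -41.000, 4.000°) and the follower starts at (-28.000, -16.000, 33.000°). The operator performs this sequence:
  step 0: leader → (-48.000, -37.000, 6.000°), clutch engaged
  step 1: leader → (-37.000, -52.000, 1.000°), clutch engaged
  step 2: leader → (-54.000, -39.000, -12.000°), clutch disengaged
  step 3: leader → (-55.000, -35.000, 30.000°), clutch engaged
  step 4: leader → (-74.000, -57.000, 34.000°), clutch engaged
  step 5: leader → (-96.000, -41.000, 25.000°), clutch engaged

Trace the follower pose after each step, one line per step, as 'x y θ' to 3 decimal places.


-29.000 -16.000 36.000
14.000 -25.500 32.000
14.000 -25.500 32.000
9.000 -25.500 75.000
-68.000 -38.500 80.000
-157.000 -32.500 72.000

step 0: Δleader=(0.000, 4.000, 2.000°), engaged; cmd=(-1.000, 0.000, 3.000°) → follower=(-29.000, -16.000, 36.000°)
step 1: Δleader=(11.000, -15.000, -5.000°), engaged; cmd=(43.000, -9.500, -4.000°) → follower=(14.000, -25.500, 32.000°)
step 2: Δleader=(-17.000, 13.000, -13.000°), disengaged; cmd=(0,0,0) → follower holds at (14.000, -25.500, 32.000°)
step 3: Δleader=(-1.000, 4.000, 42.000°), engaged; cmd=(-5.000, 0.000, 43.000°) → follower=(9.000, -25.500, 75.000°)
step 4: Δleader=(-19.000, -22.000, 4.000°), engaged; cmd=(-77.000, -13.000, 5.000°) → follower=(-68.000, -38.500, 80.000°)
step 5: Δleader=(-22.000, 16.000, -9.000°), engaged; cmd=(-89.000, 6.000, -8.000°) → follower=(-157.000, -32.500, 72.000°)


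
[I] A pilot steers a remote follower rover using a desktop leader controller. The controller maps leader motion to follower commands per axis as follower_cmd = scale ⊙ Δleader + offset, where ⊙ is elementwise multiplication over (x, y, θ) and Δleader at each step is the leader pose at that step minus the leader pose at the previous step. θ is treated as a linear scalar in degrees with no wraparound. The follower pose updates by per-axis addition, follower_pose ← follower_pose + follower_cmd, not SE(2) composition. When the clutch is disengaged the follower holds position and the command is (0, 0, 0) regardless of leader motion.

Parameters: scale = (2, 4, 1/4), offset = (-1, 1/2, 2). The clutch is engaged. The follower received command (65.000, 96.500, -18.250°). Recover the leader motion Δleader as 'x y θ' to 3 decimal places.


axis x: (65.000 − -1) / (2) = 33.000
axis y: (96.500 − 1/2) / (4) = 24.000
axis θ: (-18.250 − 2) / (1/4) = -81.000

33.000 24.000 -81.000


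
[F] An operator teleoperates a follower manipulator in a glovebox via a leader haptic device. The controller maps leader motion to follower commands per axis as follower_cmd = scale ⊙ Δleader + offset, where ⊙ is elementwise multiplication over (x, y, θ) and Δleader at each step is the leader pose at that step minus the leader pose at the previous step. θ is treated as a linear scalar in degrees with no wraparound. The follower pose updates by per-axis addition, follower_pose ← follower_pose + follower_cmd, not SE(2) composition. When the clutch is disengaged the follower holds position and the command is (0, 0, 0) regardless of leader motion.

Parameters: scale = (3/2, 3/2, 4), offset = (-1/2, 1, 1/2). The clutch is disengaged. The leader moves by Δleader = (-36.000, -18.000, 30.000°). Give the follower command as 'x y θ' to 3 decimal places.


0.000 0.000 0.000

clutch disengaged → follower holds; cmd = (0, 0, 0)


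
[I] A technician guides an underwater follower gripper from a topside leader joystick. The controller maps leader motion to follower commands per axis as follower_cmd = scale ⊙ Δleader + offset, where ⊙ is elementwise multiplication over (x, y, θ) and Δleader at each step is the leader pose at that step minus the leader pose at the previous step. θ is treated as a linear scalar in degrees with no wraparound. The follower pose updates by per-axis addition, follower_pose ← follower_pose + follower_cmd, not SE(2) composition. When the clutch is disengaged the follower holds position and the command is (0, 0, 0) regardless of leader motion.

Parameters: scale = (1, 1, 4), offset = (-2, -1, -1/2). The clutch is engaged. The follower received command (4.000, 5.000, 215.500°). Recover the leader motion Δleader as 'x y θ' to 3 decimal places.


axis x: (4.000 − -2) / (1) = 6.000
axis y: (5.000 − -1) / (1) = 6.000
axis θ: (215.500 − -1/2) / (4) = 54.000

6.000 6.000 54.000


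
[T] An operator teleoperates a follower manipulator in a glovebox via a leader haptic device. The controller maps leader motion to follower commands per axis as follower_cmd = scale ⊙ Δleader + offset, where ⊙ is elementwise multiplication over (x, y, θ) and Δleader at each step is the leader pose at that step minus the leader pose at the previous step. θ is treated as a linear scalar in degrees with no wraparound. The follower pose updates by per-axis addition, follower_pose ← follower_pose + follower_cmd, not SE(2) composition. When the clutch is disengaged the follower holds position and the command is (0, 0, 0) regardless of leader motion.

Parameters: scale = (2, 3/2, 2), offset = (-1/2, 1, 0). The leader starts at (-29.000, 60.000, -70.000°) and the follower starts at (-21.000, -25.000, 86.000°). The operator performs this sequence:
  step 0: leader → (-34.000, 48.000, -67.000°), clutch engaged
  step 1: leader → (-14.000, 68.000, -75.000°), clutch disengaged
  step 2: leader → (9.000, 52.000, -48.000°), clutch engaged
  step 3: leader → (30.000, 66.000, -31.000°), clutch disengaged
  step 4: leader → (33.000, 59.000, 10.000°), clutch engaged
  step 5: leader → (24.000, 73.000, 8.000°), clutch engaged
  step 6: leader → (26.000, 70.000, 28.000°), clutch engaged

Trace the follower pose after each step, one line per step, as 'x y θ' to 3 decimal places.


-31.500 -42.000 92.000
-31.500 -42.000 92.000
14.000 -65.000 146.000
14.000 -65.000 146.000
19.500 -74.500 228.000
1.000 -52.500 224.000
4.500 -56.000 264.000

step 0: Δleader=(-5.000, -12.000, 3.000°), engaged; cmd=(-10.500, -17.000, 6.000°) → follower=(-31.500, -42.000, 92.000°)
step 1: Δleader=(20.000, 20.000, -8.000°), disengaged; cmd=(0,0,0) → follower holds at (-31.500, -42.000, 92.000°)
step 2: Δleader=(23.000, -16.000, 27.000°), engaged; cmd=(45.500, -23.000, 54.000°) → follower=(14.000, -65.000, 146.000°)
step 3: Δleader=(21.000, 14.000, 17.000°), disengaged; cmd=(0,0,0) → follower holds at (14.000, -65.000, 146.000°)
step 4: Δleader=(3.000, -7.000, 41.000°), engaged; cmd=(5.500, -9.500, 82.000°) → follower=(19.500, -74.500, 228.000°)
step 5: Δleader=(-9.000, 14.000, -2.000°), engaged; cmd=(-18.500, 22.000, -4.000°) → follower=(1.000, -52.500, 224.000°)
step 6: Δleader=(2.000, -3.000, 20.000°), engaged; cmd=(3.500, -3.500, 40.000°) → follower=(4.500, -56.000, 264.000°)


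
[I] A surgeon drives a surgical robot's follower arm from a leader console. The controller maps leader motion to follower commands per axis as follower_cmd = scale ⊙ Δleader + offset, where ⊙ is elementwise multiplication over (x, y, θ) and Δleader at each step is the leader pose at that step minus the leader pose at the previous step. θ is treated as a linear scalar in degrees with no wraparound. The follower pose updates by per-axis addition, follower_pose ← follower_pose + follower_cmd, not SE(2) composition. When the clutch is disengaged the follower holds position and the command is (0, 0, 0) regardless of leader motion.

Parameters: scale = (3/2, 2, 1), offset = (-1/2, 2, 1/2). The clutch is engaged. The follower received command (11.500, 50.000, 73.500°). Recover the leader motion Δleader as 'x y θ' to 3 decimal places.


8.000 24.000 73.000

axis x: (11.500 − -1/2) / (3/2) = 8.000
axis y: (50.000 − 2) / (2) = 24.000
axis θ: (73.500 − 1/2) / (1) = 73.000


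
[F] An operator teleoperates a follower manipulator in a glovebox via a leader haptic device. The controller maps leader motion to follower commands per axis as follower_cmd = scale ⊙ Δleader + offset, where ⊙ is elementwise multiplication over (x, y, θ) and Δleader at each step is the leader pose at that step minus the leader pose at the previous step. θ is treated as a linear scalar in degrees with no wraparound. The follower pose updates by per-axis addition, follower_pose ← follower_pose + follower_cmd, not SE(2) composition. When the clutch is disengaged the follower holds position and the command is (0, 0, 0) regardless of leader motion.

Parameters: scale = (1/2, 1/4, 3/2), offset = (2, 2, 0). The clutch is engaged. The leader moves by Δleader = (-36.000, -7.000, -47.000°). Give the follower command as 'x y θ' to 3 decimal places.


axis x: 1/2·-36.000 + 2 = -16.000
axis y: 1/4·-7.000 + 2 = 0.250
axis θ: 3/2·-47.000 + 0 = -70.500

-16.000 0.250 -70.500


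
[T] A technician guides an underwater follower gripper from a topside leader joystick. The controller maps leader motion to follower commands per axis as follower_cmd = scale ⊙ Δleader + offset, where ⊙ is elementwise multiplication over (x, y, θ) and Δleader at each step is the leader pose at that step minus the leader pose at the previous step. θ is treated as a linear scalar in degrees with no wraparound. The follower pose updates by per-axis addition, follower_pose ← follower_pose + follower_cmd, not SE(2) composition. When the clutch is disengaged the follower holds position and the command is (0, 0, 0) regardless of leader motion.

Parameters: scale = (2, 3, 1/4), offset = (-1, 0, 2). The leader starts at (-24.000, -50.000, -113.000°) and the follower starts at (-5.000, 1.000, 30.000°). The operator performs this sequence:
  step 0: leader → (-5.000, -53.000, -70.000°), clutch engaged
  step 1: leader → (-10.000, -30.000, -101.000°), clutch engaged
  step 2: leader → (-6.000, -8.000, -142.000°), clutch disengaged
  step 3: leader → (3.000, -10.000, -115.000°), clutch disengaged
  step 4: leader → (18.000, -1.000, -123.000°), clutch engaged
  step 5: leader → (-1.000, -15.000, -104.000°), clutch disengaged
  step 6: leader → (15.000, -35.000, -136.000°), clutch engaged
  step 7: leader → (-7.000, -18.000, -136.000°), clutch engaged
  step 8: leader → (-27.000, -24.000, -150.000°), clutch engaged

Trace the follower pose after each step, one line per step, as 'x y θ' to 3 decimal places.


step 0: Δleader=(19.000, -3.000, 43.000°), engaged; cmd=(37.000, -9.000, 12.750°) → follower=(32.000, -8.000, 42.750°)
step 1: Δleader=(-5.000, 23.000, -31.000°), engaged; cmd=(-11.000, 69.000, -5.750°) → follower=(21.000, 61.000, 37.000°)
step 2: Δleader=(4.000, 22.000, -41.000°), disengaged; cmd=(0,0,0) → follower holds at (21.000, 61.000, 37.000°)
step 3: Δleader=(9.000, -2.000, 27.000°), disengaged; cmd=(0,0,0) → follower holds at (21.000, 61.000, 37.000°)
step 4: Δleader=(15.000, 9.000, -8.000°), engaged; cmd=(29.000, 27.000, 0.000°) → follower=(50.000, 88.000, 37.000°)
step 5: Δleader=(-19.000, -14.000, 19.000°), disengaged; cmd=(0,0,0) → follower holds at (50.000, 88.000, 37.000°)
step 6: Δleader=(16.000, -20.000, -32.000°), engaged; cmd=(31.000, -60.000, -6.000°) → follower=(81.000, 28.000, 31.000°)
step 7: Δleader=(-22.000, 17.000, 0.000°), engaged; cmd=(-45.000, 51.000, 2.000°) → follower=(36.000, 79.000, 33.000°)
step 8: Δleader=(-20.000, -6.000, -14.000°), engaged; cmd=(-41.000, -18.000, -1.500°) → follower=(-5.000, 61.000, 31.500°)

32.000 -8.000 42.750
21.000 61.000 37.000
21.000 61.000 37.000
21.000 61.000 37.000
50.000 88.000 37.000
50.000 88.000 37.000
81.000 28.000 31.000
36.000 79.000 33.000
-5.000 61.000 31.500


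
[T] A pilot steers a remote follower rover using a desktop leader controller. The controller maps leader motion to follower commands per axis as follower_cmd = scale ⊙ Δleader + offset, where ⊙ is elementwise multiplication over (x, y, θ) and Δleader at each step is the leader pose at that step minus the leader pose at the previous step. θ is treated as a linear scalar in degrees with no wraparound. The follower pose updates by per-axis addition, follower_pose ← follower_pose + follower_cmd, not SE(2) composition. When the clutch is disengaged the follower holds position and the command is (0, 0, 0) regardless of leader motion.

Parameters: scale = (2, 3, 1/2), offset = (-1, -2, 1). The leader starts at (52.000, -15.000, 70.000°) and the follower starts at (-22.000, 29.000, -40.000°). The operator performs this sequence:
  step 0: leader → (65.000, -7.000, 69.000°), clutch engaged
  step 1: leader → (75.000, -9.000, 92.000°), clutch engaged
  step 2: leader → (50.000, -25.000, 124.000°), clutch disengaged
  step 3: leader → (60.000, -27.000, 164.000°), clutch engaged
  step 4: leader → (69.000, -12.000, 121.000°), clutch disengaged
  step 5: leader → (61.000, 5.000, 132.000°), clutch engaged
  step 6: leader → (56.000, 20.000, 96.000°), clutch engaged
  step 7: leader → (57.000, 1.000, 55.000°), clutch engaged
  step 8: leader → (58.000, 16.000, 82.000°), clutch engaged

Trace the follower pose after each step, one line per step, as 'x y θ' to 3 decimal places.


step 0: Δleader=(13.000, 8.000, -1.000°), engaged; cmd=(25.000, 22.000, 0.500°) → follower=(3.000, 51.000, -39.500°)
step 1: Δleader=(10.000, -2.000, 23.000°), engaged; cmd=(19.000, -8.000, 12.500°) → follower=(22.000, 43.000, -27.000°)
step 2: Δleader=(-25.000, -16.000, 32.000°), disengaged; cmd=(0,0,0) → follower holds at (22.000, 43.000, -27.000°)
step 3: Δleader=(10.000, -2.000, 40.000°), engaged; cmd=(19.000, -8.000, 21.000°) → follower=(41.000, 35.000, -6.000°)
step 4: Δleader=(9.000, 15.000, -43.000°), disengaged; cmd=(0,0,0) → follower holds at (41.000, 35.000, -6.000°)
step 5: Δleader=(-8.000, 17.000, 11.000°), engaged; cmd=(-17.000, 49.000, 6.500°) → follower=(24.000, 84.000, 0.500°)
step 6: Δleader=(-5.000, 15.000, -36.000°), engaged; cmd=(-11.000, 43.000, -17.000°) → follower=(13.000, 127.000, -16.500°)
step 7: Δleader=(1.000, -19.000, -41.000°), engaged; cmd=(1.000, -59.000, -19.500°) → follower=(14.000, 68.000, -36.000°)
step 8: Δleader=(1.000, 15.000, 27.000°), engaged; cmd=(1.000, 43.000, 14.500°) → follower=(15.000, 111.000, -21.500°)

3.000 51.000 -39.500
22.000 43.000 -27.000
22.000 43.000 -27.000
41.000 35.000 -6.000
41.000 35.000 -6.000
24.000 84.000 0.500
13.000 127.000 -16.500
14.000 68.000 -36.000
15.000 111.000 -21.500


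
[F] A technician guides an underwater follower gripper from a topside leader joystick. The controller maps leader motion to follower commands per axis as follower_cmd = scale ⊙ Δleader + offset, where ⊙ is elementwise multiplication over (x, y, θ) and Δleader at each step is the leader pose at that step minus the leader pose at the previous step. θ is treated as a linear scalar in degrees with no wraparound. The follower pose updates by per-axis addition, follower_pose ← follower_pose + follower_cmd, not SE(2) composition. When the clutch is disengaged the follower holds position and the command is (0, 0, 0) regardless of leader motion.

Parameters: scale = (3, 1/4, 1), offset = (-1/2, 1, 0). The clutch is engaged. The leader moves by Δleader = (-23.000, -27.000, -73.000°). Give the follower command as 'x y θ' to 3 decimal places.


-69.500 -5.750 -73.000

axis x: 3·-23.000 + -1/2 = -69.500
axis y: 1/4·-27.000 + 1 = -5.750
axis θ: 1·-73.000 + 0 = -73.000
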